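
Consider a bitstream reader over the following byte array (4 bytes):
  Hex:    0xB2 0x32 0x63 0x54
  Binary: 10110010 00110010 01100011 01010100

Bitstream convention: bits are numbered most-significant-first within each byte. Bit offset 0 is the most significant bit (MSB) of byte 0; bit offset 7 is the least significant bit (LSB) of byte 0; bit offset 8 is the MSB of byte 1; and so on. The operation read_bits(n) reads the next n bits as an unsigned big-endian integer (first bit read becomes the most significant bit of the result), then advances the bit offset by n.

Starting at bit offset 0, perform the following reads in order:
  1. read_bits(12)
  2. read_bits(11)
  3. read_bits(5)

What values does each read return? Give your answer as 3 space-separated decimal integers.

Read 1: bits[0:12] width=12 -> value=2851 (bin 101100100011); offset now 12 = byte 1 bit 4; 20 bits remain
Read 2: bits[12:23] width=11 -> value=305 (bin 00100110001); offset now 23 = byte 2 bit 7; 9 bits remain
Read 3: bits[23:28] width=5 -> value=21 (bin 10101); offset now 28 = byte 3 bit 4; 4 bits remain

Answer: 2851 305 21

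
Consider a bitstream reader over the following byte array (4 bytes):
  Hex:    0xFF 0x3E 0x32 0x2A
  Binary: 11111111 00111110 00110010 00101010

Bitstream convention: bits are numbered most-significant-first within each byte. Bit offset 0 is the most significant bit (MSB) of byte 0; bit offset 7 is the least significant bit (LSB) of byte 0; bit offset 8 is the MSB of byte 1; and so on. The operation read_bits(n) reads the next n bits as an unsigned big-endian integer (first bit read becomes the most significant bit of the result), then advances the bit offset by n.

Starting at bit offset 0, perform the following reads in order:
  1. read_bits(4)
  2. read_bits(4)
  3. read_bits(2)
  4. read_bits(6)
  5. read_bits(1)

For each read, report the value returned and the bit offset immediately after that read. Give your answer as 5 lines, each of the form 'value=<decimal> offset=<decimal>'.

Answer: value=15 offset=4
value=15 offset=8
value=0 offset=10
value=62 offset=16
value=0 offset=17

Derivation:
Read 1: bits[0:4] width=4 -> value=15 (bin 1111); offset now 4 = byte 0 bit 4; 28 bits remain
Read 2: bits[4:8] width=4 -> value=15 (bin 1111); offset now 8 = byte 1 bit 0; 24 bits remain
Read 3: bits[8:10] width=2 -> value=0 (bin 00); offset now 10 = byte 1 bit 2; 22 bits remain
Read 4: bits[10:16] width=6 -> value=62 (bin 111110); offset now 16 = byte 2 bit 0; 16 bits remain
Read 5: bits[16:17] width=1 -> value=0 (bin 0); offset now 17 = byte 2 bit 1; 15 bits remain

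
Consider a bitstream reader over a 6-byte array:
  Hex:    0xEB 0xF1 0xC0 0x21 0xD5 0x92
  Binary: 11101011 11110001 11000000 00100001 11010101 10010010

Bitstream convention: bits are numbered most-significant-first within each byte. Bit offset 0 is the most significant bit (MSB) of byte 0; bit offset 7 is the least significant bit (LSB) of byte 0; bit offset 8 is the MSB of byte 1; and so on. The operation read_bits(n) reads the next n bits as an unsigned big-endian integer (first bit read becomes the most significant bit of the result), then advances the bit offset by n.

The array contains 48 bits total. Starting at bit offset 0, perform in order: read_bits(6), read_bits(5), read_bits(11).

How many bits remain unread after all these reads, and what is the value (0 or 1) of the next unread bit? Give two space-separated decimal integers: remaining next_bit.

Read 1: bits[0:6] width=6 -> value=58 (bin 111010); offset now 6 = byte 0 bit 6; 42 bits remain
Read 2: bits[6:11] width=5 -> value=31 (bin 11111); offset now 11 = byte 1 bit 3; 37 bits remain
Read 3: bits[11:22] width=11 -> value=1136 (bin 10001110000); offset now 22 = byte 2 bit 6; 26 bits remain

Answer: 26 0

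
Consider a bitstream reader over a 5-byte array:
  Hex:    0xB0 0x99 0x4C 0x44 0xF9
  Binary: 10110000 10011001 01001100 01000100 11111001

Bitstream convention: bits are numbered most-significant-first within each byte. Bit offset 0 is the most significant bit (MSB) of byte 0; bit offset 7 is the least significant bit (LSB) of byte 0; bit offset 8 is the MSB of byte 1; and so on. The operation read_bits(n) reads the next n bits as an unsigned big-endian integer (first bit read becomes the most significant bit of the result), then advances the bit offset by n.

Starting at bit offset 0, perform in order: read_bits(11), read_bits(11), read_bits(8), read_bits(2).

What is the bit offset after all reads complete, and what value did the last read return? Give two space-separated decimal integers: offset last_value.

Read 1: bits[0:11] width=11 -> value=1412 (bin 10110000100); offset now 11 = byte 1 bit 3; 29 bits remain
Read 2: bits[11:22] width=11 -> value=1619 (bin 11001010011); offset now 22 = byte 2 bit 6; 18 bits remain
Read 3: bits[22:30] width=8 -> value=17 (bin 00010001); offset now 30 = byte 3 bit 6; 10 bits remain
Read 4: bits[30:32] width=2 -> value=0 (bin 00); offset now 32 = byte 4 bit 0; 8 bits remain

Answer: 32 0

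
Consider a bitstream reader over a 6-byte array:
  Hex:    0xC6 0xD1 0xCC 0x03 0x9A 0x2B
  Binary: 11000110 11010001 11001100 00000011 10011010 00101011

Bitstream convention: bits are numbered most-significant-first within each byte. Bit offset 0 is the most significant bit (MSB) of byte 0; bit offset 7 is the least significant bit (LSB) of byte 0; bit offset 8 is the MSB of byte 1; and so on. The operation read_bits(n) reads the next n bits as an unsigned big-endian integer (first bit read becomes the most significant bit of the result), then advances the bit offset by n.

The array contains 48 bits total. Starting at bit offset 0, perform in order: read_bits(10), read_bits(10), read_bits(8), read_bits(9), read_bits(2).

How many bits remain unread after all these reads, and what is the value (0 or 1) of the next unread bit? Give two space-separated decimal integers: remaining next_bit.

Read 1: bits[0:10] width=10 -> value=795 (bin 1100011011); offset now 10 = byte 1 bit 2; 38 bits remain
Read 2: bits[10:20] width=10 -> value=284 (bin 0100011100); offset now 20 = byte 2 bit 4; 28 bits remain
Read 3: bits[20:28] width=8 -> value=192 (bin 11000000); offset now 28 = byte 3 bit 4; 20 bits remain
Read 4: bits[28:37] width=9 -> value=115 (bin 001110011); offset now 37 = byte 4 bit 5; 11 bits remain
Read 5: bits[37:39] width=2 -> value=1 (bin 01); offset now 39 = byte 4 bit 7; 9 bits remain

Answer: 9 0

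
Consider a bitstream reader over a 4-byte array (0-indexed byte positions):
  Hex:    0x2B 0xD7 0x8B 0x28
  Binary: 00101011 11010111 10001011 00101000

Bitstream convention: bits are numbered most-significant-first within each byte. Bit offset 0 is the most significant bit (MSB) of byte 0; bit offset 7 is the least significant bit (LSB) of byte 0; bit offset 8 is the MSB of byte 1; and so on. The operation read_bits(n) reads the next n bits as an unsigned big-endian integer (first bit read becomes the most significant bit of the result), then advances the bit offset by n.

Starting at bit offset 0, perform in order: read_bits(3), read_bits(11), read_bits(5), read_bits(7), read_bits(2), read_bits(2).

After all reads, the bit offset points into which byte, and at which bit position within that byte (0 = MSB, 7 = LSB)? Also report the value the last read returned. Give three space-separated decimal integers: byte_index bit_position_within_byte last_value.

Answer: 3 6 2

Derivation:
Read 1: bits[0:3] width=3 -> value=1 (bin 001); offset now 3 = byte 0 bit 3; 29 bits remain
Read 2: bits[3:14] width=11 -> value=757 (bin 01011110101); offset now 14 = byte 1 bit 6; 18 bits remain
Read 3: bits[14:19] width=5 -> value=28 (bin 11100); offset now 19 = byte 2 bit 3; 13 bits remain
Read 4: bits[19:26] width=7 -> value=44 (bin 0101100); offset now 26 = byte 3 bit 2; 6 bits remain
Read 5: bits[26:28] width=2 -> value=2 (bin 10); offset now 28 = byte 3 bit 4; 4 bits remain
Read 6: bits[28:30] width=2 -> value=2 (bin 10); offset now 30 = byte 3 bit 6; 2 bits remain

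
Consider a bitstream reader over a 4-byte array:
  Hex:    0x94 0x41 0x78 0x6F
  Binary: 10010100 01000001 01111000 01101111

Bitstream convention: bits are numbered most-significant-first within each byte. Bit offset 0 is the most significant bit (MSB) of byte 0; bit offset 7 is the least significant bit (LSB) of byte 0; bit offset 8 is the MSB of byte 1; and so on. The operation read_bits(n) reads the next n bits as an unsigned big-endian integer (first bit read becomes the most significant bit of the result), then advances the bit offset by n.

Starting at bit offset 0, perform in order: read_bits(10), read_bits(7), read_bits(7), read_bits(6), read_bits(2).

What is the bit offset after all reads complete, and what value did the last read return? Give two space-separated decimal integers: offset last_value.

Read 1: bits[0:10] width=10 -> value=593 (bin 1001010001); offset now 10 = byte 1 bit 2; 22 bits remain
Read 2: bits[10:17] width=7 -> value=2 (bin 0000010); offset now 17 = byte 2 bit 1; 15 bits remain
Read 3: bits[17:24] width=7 -> value=120 (bin 1111000); offset now 24 = byte 3 bit 0; 8 bits remain
Read 4: bits[24:30] width=6 -> value=27 (bin 011011); offset now 30 = byte 3 bit 6; 2 bits remain
Read 5: bits[30:32] width=2 -> value=3 (bin 11); offset now 32 = byte 4 bit 0; 0 bits remain

Answer: 32 3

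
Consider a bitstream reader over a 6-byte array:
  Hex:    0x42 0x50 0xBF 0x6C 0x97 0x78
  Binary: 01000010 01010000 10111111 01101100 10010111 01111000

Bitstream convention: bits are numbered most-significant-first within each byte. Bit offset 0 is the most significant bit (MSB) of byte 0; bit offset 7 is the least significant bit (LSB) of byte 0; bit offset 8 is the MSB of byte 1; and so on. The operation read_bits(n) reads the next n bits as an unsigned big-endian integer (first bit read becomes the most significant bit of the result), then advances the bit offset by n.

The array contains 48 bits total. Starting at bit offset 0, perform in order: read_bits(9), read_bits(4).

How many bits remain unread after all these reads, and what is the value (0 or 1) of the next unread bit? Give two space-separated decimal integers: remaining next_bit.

Answer: 35 0

Derivation:
Read 1: bits[0:9] width=9 -> value=132 (bin 010000100); offset now 9 = byte 1 bit 1; 39 bits remain
Read 2: bits[9:13] width=4 -> value=10 (bin 1010); offset now 13 = byte 1 bit 5; 35 bits remain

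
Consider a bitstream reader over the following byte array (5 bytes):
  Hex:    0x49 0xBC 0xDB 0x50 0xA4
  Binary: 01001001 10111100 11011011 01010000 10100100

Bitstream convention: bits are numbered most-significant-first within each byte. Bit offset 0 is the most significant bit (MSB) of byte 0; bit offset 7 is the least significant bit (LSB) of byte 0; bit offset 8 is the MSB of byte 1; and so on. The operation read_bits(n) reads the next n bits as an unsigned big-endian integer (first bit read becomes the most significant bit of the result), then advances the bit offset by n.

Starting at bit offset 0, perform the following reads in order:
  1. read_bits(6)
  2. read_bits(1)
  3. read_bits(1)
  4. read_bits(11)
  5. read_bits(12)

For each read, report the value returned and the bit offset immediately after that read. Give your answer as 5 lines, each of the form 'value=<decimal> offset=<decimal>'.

Read 1: bits[0:6] width=6 -> value=18 (bin 010010); offset now 6 = byte 0 bit 6; 34 bits remain
Read 2: bits[6:7] width=1 -> value=0 (bin 0); offset now 7 = byte 0 bit 7; 33 bits remain
Read 3: bits[7:8] width=1 -> value=1 (bin 1); offset now 8 = byte 1 bit 0; 32 bits remain
Read 4: bits[8:19] width=11 -> value=1510 (bin 10111100110); offset now 19 = byte 2 bit 3; 21 bits remain
Read 5: bits[19:31] width=12 -> value=3496 (bin 110110101000); offset now 31 = byte 3 bit 7; 9 bits remain

Answer: value=18 offset=6
value=0 offset=7
value=1 offset=8
value=1510 offset=19
value=3496 offset=31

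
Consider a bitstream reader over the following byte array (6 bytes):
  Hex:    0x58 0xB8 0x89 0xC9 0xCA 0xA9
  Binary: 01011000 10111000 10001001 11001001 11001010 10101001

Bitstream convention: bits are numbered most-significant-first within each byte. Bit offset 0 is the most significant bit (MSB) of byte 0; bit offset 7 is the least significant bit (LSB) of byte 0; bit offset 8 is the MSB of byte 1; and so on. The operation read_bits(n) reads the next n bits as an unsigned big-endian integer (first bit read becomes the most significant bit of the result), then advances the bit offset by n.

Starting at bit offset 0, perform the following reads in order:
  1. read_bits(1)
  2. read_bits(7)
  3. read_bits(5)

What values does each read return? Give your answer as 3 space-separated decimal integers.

Read 1: bits[0:1] width=1 -> value=0 (bin 0); offset now 1 = byte 0 bit 1; 47 bits remain
Read 2: bits[1:8] width=7 -> value=88 (bin 1011000); offset now 8 = byte 1 bit 0; 40 bits remain
Read 3: bits[8:13] width=5 -> value=23 (bin 10111); offset now 13 = byte 1 bit 5; 35 bits remain

Answer: 0 88 23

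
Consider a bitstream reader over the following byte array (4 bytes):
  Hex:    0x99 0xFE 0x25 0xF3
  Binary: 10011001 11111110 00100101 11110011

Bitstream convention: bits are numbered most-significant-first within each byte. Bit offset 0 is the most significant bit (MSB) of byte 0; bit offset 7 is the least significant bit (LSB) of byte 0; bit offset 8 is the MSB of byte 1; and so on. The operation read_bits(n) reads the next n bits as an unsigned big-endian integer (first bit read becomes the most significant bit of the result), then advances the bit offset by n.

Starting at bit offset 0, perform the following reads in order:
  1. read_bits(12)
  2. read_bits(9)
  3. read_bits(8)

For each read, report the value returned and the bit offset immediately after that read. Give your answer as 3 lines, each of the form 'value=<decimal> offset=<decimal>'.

Read 1: bits[0:12] width=12 -> value=2463 (bin 100110011111); offset now 12 = byte 1 bit 4; 20 bits remain
Read 2: bits[12:21] width=9 -> value=452 (bin 111000100); offset now 21 = byte 2 bit 5; 11 bits remain
Read 3: bits[21:29] width=8 -> value=190 (bin 10111110); offset now 29 = byte 3 bit 5; 3 bits remain

Answer: value=2463 offset=12
value=452 offset=21
value=190 offset=29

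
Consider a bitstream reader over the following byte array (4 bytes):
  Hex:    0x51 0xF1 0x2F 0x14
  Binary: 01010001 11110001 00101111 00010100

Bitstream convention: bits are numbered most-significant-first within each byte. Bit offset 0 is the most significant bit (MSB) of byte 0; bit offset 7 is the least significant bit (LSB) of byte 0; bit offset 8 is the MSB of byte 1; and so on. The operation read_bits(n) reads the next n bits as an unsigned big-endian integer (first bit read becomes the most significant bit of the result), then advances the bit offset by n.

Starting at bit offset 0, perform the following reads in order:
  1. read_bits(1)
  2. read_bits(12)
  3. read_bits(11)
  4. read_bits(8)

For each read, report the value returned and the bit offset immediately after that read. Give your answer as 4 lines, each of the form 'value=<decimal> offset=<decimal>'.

Read 1: bits[0:1] width=1 -> value=0 (bin 0); offset now 1 = byte 0 bit 1; 31 bits remain
Read 2: bits[1:13] width=12 -> value=2622 (bin 101000111110); offset now 13 = byte 1 bit 5; 19 bits remain
Read 3: bits[13:24] width=11 -> value=303 (bin 00100101111); offset now 24 = byte 3 bit 0; 8 bits remain
Read 4: bits[24:32] width=8 -> value=20 (bin 00010100); offset now 32 = byte 4 bit 0; 0 bits remain

Answer: value=0 offset=1
value=2622 offset=13
value=303 offset=24
value=20 offset=32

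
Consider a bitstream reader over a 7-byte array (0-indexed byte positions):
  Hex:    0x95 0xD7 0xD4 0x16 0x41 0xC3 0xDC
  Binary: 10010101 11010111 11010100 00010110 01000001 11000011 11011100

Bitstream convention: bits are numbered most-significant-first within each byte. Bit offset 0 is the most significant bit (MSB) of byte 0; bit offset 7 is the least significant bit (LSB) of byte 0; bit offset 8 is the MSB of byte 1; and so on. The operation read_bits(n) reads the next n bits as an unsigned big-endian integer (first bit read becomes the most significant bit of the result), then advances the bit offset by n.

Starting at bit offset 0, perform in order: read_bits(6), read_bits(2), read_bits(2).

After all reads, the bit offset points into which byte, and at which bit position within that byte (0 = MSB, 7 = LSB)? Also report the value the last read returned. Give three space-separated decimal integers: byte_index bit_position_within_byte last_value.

Answer: 1 2 3

Derivation:
Read 1: bits[0:6] width=6 -> value=37 (bin 100101); offset now 6 = byte 0 bit 6; 50 bits remain
Read 2: bits[6:8] width=2 -> value=1 (bin 01); offset now 8 = byte 1 bit 0; 48 bits remain
Read 3: bits[8:10] width=2 -> value=3 (bin 11); offset now 10 = byte 1 bit 2; 46 bits remain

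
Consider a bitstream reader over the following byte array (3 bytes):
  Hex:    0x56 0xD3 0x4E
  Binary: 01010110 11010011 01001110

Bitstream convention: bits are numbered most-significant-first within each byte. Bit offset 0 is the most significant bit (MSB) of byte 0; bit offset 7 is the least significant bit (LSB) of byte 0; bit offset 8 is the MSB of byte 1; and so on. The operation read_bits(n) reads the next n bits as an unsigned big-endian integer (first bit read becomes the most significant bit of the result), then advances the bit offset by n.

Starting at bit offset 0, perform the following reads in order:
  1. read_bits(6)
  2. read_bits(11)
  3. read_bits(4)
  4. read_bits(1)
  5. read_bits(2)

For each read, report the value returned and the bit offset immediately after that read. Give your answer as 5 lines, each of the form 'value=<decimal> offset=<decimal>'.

Read 1: bits[0:6] width=6 -> value=21 (bin 010101); offset now 6 = byte 0 bit 6; 18 bits remain
Read 2: bits[6:17] width=11 -> value=1446 (bin 10110100110); offset now 17 = byte 2 bit 1; 7 bits remain
Read 3: bits[17:21] width=4 -> value=9 (bin 1001); offset now 21 = byte 2 bit 5; 3 bits remain
Read 4: bits[21:22] width=1 -> value=1 (bin 1); offset now 22 = byte 2 bit 6; 2 bits remain
Read 5: bits[22:24] width=2 -> value=2 (bin 10); offset now 24 = byte 3 bit 0; 0 bits remain

Answer: value=21 offset=6
value=1446 offset=17
value=9 offset=21
value=1 offset=22
value=2 offset=24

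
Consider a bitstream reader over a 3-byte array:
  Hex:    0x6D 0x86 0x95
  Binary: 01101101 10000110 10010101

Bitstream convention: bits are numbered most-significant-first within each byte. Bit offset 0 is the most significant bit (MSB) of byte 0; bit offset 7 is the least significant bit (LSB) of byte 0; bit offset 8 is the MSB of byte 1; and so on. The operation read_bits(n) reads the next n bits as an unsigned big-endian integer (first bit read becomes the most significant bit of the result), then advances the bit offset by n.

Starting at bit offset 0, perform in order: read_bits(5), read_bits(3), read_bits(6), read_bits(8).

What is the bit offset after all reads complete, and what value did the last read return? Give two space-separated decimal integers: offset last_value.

Read 1: bits[0:5] width=5 -> value=13 (bin 01101); offset now 5 = byte 0 bit 5; 19 bits remain
Read 2: bits[5:8] width=3 -> value=5 (bin 101); offset now 8 = byte 1 bit 0; 16 bits remain
Read 3: bits[8:14] width=6 -> value=33 (bin 100001); offset now 14 = byte 1 bit 6; 10 bits remain
Read 4: bits[14:22] width=8 -> value=165 (bin 10100101); offset now 22 = byte 2 bit 6; 2 bits remain

Answer: 22 165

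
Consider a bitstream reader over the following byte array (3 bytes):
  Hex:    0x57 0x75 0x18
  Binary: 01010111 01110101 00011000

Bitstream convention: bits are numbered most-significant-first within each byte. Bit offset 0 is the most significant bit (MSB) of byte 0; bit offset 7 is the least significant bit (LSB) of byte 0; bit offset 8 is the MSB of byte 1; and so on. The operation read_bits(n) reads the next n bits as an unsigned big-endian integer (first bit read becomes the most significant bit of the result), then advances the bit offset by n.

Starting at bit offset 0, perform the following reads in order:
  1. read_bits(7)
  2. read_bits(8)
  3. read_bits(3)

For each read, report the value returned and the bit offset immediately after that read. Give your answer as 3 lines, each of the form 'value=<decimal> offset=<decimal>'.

Answer: value=43 offset=7
value=186 offset=15
value=4 offset=18

Derivation:
Read 1: bits[0:7] width=7 -> value=43 (bin 0101011); offset now 7 = byte 0 bit 7; 17 bits remain
Read 2: bits[7:15] width=8 -> value=186 (bin 10111010); offset now 15 = byte 1 bit 7; 9 bits remain
Read 3: bits[15:18] width=3 -> value=4 (bin 100); offset now 18 = byte 2 bit 2; 6 bits remain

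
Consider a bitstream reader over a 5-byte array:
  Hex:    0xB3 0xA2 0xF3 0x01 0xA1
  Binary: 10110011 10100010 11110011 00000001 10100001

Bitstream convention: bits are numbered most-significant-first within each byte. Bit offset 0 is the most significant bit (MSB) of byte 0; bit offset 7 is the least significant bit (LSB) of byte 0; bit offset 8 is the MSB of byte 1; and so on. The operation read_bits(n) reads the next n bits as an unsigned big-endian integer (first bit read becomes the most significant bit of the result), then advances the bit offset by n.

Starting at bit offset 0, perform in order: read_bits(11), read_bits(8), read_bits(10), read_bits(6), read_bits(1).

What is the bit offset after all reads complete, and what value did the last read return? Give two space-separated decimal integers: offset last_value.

Read 1: bits[0:11] width=11 -> value=1437 (bin 10110011101); offset now 11 = byte 1 bit 3; 29 bits remain
Read 2: bits[11:19] width=8 -> value=23 (bin 00010111); offset now 19 = byte 2 bit 3; 21 bits remain
Read 3: bits[19:29] width=10 -> value=608 (bin 1001100000); offset now 29 = byte 3 bit 5; 11 bits remain
Read 4: bits[29:35] width=6 -> value=13 (bin 001101); offset now 35 = byte 4 bit 3; 5 bits remain
Read 5: bits[35:36] width=1 -> value=0 (bin 0); offset now 36 = byte 4 bit 4; 4 bits remain

Answer: 36 0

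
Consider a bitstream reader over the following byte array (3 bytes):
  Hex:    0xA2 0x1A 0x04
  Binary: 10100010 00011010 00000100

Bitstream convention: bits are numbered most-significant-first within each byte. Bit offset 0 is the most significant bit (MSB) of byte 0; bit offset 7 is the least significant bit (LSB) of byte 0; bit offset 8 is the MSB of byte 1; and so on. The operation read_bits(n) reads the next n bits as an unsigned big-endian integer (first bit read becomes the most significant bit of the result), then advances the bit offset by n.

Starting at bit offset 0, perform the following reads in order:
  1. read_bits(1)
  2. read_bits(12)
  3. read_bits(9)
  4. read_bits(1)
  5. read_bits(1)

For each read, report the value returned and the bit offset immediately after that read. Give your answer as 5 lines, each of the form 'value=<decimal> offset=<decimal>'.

Read 1: bits[0:1] width=1 -> value=1 (bin 1); offset now 1 = byte 0 bit 1; 23 bits remain
Read 2: bits[1:13] width=12 -> value=1091 (bin 010001000011); offset now 13 = byte 1 bit 5; 11 bits remain
Read 3: bits[13:22] width=9 -> value=129 (bin 010000001); offset now 22 = byte 2 bit 6; 2 bits remain
Read 4: bits[22:23] width=1 -> value=0 (bin 0); offset now 23 = byte 2 bit 7; 1 bits remain
Read 5: bits[23:24] width=1 -> value=0 (bin 0); offset now 24 = byte 3 bit 0; 0 bits remain

Answer: value=1 offset=1
value=1091 offset=13
value=129 offset=22
value=0 offset=23
value=0 offset=24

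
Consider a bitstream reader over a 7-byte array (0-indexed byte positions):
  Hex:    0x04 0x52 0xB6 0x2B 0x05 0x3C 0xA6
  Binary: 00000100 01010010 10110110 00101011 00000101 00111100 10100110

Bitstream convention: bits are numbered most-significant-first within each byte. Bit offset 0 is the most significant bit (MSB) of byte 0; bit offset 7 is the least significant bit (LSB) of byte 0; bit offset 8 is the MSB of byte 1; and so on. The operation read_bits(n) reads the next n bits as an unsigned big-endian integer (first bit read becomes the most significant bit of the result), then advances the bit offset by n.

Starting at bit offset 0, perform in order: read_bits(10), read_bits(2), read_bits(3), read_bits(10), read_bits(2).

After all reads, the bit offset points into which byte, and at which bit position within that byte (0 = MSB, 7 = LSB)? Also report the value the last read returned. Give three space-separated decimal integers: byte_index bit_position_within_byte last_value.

Read 1: bits[0:10] width=10 -> value=17 (bin 0000010001); offset now 10 = byte 1 bit 2; 46 bits remain
Read 2: bits[10:12] width=2 -> value=1 (bin 01); offset now 12 = byte 1 bit 4; 44 bits remain
Read 3: bits[12:15] width=3 -> value=1 (bin 001); offset now 15 = byte 1 bit 7; 41 bits remain
Read 4: bits[15:25] width=10 -> value=364 (bin 0101101100); offset now 25 = byte 3 bit 1; 31 bits remain
Read 5: bits[25:27] width=2 -> value=1 (bin 01); offset now 27 = byte 3 bit 3; 29 bits remain

Answer: 3 3 1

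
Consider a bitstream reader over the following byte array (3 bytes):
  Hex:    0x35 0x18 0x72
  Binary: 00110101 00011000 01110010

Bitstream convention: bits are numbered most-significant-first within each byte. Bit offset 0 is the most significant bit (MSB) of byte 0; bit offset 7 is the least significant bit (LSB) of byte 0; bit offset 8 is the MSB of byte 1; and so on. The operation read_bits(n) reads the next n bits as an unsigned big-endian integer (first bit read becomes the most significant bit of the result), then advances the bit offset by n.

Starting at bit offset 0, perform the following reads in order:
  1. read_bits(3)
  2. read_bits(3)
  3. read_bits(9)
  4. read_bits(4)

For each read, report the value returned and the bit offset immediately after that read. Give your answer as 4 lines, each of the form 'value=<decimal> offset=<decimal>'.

Answer: value=1 offset=3
value=5 offset=6
value=140 offset=15
value=3 offset=19

Derivation:
Read 1: bits[0:3] width=3 -> value=1 (bin 001); offset now 3 = byte 0 bit 3; 21 bits remain
Read 2: bits[3:6] width=3 -> value=5 (bin 101); offset now 6 = byte 0 bit 6; 18 bits remain
Read 3: bits[6:15] width=9 -> value=140 (bin 010001100); offset now 15 = byte 1 bit 7; 9 bits remain
Read 4: bits[15:19] width=4 -> value=3 (bin 0011); offset now 19 = byte 2 bit 3; 5 bits remain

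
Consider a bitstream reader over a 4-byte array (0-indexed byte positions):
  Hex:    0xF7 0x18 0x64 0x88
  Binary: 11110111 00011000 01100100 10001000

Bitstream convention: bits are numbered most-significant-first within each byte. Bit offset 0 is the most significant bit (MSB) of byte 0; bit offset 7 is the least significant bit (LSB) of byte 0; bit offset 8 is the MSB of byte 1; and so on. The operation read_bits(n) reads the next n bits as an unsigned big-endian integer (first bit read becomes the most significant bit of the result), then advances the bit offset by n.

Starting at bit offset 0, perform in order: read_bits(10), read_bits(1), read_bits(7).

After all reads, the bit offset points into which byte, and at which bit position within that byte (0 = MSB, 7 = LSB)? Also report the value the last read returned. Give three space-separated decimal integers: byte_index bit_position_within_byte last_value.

Answer: 2 2 97

Derivation:
Read 1: bits[0:10] width=10 -> value=988 (bin 1111011100); offset now 10 = byte 1 bit 2; 22 bits remain
Read 2: bits[10:11] width=1 -> value=0 (bin 0); offset now 11 = byte 1 bit 3; 21 bits remain
Read 3: bits[11:18] width=7 -> value=97 (bin 1100001); offset now 18 = byte 2 bit 2; 14 bits remain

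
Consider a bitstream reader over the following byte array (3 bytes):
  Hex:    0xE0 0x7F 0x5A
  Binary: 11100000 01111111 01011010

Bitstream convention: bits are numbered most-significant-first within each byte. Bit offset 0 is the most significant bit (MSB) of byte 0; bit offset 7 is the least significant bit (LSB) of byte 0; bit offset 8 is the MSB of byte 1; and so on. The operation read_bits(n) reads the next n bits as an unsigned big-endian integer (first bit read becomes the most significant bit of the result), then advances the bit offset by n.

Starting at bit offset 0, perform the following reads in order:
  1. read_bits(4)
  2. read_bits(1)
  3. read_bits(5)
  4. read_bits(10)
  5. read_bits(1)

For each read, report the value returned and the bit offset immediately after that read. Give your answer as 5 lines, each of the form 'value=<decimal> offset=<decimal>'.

Read 1: bits[0:4] width=4 -> value=14 (bin 1110); offset now 4 = byte 0 bit 4; 20 bits remain
Read 2: bits[4:5] width=1 -> value=0 (bin 0); offset now 5 = byte 0 bit 5; 19 bits remain
Read 3: bits[5:10] width=5 -> value=1 (bin 00001); offset now 10 = byte 1 bit 2; 14 bits remain
Read 4: bits[10:20] width=10 -> value=1013 (bin 1111110101); offset now 20 = byte 2 bit 4; 4 bits remain
Read 5: bits[20:21] width=1 -> value=1 (bin 1); offset now 21 = byte 2 bit 5; 3 bits remain

Answer: value=14 offset=4
value=0 offset=5
value=1 offset=10
value=1013 offset=20
value=1 offset=21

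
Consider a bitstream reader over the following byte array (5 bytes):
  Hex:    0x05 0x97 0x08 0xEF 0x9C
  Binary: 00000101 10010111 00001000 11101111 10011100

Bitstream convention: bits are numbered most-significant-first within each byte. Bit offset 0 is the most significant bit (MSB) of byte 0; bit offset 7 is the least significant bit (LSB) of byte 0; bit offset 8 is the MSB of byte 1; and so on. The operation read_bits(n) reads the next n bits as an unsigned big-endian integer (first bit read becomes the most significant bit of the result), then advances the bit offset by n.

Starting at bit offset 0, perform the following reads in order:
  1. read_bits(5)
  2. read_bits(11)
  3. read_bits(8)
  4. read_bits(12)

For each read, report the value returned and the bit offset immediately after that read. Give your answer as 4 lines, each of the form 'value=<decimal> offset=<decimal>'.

Answer: value=0 offset=5
value=1431 offset=16
value=8 offset=24
value=3833 offset=36

Derivation:
Read 1: bits[0:5] width=5 -> value=0 (bin 00000); offset now 5 = byte 0 bit 5; 35 bits remain
Read 2: bits[5:16] width=11 -> value=1431 (bin 10110010111); offset now 16 = byte 2 bit 0; 24 bits remain
Read 3: bits[16:24] width=8 -> value=8 (bin 00001000); offset now 24 = byte 3 bit 0; 16 bits remain
Read 4: bits[24:36] width=12 -> value=3833 (bin 111011111001); offset now 36 = byte 4 bit 4; 4 bits remain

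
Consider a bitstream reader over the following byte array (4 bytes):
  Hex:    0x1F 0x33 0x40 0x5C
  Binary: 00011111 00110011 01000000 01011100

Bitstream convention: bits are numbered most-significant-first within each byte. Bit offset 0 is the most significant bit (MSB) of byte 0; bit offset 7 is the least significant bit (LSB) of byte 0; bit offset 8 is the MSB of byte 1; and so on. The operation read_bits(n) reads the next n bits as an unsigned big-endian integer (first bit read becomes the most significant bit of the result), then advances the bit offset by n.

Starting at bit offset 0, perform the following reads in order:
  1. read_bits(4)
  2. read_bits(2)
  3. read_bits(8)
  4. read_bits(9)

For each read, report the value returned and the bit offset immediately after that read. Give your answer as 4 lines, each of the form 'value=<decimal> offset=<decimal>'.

Read 1: bits[0:4] width=4 -> value=1 (bin 0001); offset now 4 = byte 0 bit 4; 28 bits remain
Read 2: bits[4:6] width=2 -> value=3 (bin 11); offset now 6 = byte 0 bit 6; 26 bits remain
Read 3: bits[6:14] width=8 -> value=204 (bin 11001100); offset now 14 = byte 1 bit 6; 18 bits remain
Read 4: bits[14:23] width=9 -> value=416 (bin 110100000); offset now 23 = byte 2 bit 7; 9 bits remain

Answer: value=1 offset=4
value=3 offset=6
value=204 offset=14
value=416 offset=23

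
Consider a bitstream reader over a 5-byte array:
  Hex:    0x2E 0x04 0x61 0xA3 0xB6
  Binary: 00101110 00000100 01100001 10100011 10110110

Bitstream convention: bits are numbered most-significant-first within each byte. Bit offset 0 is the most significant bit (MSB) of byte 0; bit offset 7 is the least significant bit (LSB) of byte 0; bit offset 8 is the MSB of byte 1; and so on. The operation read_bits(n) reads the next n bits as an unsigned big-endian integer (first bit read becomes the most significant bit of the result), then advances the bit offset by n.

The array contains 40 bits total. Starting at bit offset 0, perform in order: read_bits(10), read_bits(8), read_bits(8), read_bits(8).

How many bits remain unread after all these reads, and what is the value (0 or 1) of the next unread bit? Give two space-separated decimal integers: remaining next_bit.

Read 1: bits[0:10] width=10 -> value=184 (bin 0010111000); offset now 10 = byte 1 bit 2; 30 bits remain
Read 2: bits[10:18] width=8 -> value=17 (bin 00010001); offset now 18 = byte 2 bit 2; 22 bits remain
Read 3: bits[18:26] width=8 -> value=134 (bin 10000110); offset now 26 = byte 3 bit 2; 14 bits remain
Read 4: bits[26:34] width=8 -> value=142 (bin 10001110); offset now 34 = byte 4 bit 2; 6 bits remain

Answer: 6 1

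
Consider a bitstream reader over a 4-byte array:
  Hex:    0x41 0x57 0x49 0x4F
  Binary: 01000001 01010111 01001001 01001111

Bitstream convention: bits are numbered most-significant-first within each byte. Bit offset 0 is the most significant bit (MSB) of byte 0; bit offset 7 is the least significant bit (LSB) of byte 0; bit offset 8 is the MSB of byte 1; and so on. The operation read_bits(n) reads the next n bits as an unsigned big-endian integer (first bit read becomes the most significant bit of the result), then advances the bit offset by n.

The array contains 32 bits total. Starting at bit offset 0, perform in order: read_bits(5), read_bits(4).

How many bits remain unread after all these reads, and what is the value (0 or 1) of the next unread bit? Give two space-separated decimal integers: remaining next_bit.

Answer: 23 1

Derivation:
Read 1: bits[0:5] width=5 -> value=8 (bin 01000); offset now 5 = byte 0 bit 5; 27 bits remain
Read 2: bits[5:9] width=4 -> value=2 (bin 0010); offset now 9 = byte 1 bit 1; 23 bits remain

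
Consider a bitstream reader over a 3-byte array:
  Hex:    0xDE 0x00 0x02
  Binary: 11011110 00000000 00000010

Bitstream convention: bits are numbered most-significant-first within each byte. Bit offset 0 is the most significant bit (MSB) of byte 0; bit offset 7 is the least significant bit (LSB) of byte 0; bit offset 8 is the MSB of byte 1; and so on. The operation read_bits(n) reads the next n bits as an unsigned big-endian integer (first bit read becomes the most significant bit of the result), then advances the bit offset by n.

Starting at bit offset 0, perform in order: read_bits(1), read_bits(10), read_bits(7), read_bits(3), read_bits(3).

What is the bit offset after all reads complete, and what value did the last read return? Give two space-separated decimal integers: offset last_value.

Read 1: bits[0:1] width=1 -> value=1 (bin 1); offset now 1 = byte 0 bit 1; 23 bits remain
Read 2: bits[1:11] width=10 -> value=752 (bin 1011110000); offset now 11 = byte 1 bit 3; 13 bits remain
Read 3: bits[11:18] width=7 -> value=0 (bin 0000000); offset now 18 = byte 2 bit 2; 6 bits remain
Read 4: bits[18:21] width=3 -> value=0 (bin 000); offset now 21 = byte 2 bit 5; 3 bits remain
Read 5: bits[21:24] width=3 -> value=2 (bin 010); offset now 24 = byte 3 bit 0; 0 bits remain

Answer: 24 2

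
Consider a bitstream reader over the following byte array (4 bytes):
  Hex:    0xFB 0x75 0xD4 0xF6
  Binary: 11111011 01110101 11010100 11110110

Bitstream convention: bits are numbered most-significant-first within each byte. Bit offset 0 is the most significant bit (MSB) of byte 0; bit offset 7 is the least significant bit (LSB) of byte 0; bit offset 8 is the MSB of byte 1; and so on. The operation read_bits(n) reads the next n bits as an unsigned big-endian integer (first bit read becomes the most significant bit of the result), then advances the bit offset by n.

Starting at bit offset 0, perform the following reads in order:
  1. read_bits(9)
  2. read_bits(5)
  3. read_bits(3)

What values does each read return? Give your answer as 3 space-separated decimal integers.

Answer: 502 29 3

Derivation:
Read 1: bits[0:9] width=9 -> value=502 (bin 111110110); offset now 9 = byte 1 bit 1; 23 bits remain
Read 2: bits[9:14] width=5 -> value=29 (bin 11101); offset now 14 = byte 1 bit 6; 18 bits remain
Read 3: bits[14:17] width=3 -> value=3 (bin 011); offset now 17 = byte 2 bit 1; 15 bits remain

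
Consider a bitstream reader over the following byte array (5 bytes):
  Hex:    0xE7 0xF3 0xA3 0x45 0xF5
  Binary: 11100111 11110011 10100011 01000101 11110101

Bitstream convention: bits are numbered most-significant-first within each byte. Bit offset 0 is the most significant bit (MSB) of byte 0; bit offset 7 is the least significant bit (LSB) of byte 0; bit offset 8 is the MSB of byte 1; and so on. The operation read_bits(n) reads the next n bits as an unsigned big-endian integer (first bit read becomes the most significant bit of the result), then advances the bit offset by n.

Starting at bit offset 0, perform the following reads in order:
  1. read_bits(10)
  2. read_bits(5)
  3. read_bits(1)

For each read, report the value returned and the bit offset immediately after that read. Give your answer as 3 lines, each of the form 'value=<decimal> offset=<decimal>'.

Answer: value=927 offset=10
value=25 offset=15
value=1 offset=16

Derivation:
Read 1: bits[0:10] width=10 -> value=927 (bin 1110011111); offset now 10 = byte 1 bit 2; 30 bits remain
Read 2: bits[10:15] width=5 -> value=25 (bin 11001); offset now 15 = byte 1 bit 7; 25 bits remain
Read 3: bits[15:16] width=1 -> value=1 (bin 1); offset now 16 = byte 2 bit 0; 24 bits remain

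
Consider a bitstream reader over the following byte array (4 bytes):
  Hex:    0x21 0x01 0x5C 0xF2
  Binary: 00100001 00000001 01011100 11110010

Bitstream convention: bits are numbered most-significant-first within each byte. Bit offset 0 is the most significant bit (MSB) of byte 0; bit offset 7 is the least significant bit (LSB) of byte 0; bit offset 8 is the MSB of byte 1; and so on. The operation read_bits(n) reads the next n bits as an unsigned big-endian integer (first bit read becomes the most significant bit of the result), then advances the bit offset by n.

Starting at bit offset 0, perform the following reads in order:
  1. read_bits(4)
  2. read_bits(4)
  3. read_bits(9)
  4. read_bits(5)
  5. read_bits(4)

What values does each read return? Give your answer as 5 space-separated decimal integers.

Read 1: bits[0:4] width=4 -> value=2 (bin 0010); offset now 4 = byte 0 bit 4; 28 bits remain
Read 2: bits[4:8] width=4 -> value=1 (bin 0001); offset now 8 = byte 1 bit 0; 24 bits remain
Read 3: bits[8:17] width=9 -> value=2 (bin 000000010); offset now 17 = byte 2 bit 1; 15 bits remain
Read 4: bits[17:22] width=5 -> value=23 (bin 10111); offset now 22 = byte 2 bit 6; 10 bits remain
Read 5: bits[22:26] width=4 -> value=3 (bin 0011); offset now 26 = byte 3 bit 2; 6 bits remain

Answer: 2 1 2 23 3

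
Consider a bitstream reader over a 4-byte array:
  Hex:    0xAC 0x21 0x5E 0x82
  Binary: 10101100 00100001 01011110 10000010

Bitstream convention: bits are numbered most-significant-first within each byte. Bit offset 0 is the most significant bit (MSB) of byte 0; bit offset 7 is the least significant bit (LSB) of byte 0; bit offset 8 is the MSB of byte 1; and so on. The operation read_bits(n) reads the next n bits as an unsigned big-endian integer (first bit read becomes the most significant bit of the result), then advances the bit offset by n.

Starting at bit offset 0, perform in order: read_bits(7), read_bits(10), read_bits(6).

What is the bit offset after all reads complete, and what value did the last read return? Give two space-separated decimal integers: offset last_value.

Answer: 23 47

Derivation:
Read 1: bits[0:7] width=7 -> value=86 (bin 1010110); offset now 7 = byte 0 bit 7; 25 bits remain
Read 2: bits[7:17] width=10 -> value=66 (bin 0001000010); offset now 17 = byte 2 bit 1; 15 bits remain
Read 3: bits[17:23] width=6 -> value=47 (bin 101111); offset now 23 = byte 2 bit 7; 9 bits remain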